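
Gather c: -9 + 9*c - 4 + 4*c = 13*c - 13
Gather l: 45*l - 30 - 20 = 45*l - 50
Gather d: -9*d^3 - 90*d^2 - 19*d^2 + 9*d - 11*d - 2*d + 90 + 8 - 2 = -9*d^3 - 109*d^2 - 4*d + 96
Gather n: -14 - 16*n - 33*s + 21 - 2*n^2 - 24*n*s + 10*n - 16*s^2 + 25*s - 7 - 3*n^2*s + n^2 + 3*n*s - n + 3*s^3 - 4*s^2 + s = n^2*(-3*s - 1) + n*(-21*s - 7) + 3*s^3 - 20*s^2 - 7*s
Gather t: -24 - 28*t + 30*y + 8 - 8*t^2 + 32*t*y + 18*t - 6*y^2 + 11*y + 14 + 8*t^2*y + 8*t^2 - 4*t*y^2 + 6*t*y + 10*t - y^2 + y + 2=8*t^2*y + t*(-4*y^2 + 38*y) - 7*y^2 + 42*y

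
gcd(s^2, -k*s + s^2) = s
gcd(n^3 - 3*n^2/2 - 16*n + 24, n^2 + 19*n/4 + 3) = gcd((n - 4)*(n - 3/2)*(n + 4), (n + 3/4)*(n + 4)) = n + 4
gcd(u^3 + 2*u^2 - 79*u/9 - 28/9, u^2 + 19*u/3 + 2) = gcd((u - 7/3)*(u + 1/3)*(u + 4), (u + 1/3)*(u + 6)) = u + 1/3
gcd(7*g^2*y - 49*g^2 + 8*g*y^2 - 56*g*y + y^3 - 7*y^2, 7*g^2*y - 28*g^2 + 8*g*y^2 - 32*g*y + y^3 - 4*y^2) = 7*g^2 + 8*g*y + y^2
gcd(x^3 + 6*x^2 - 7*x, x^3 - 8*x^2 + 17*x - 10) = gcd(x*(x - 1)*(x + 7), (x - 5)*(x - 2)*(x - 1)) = x - 1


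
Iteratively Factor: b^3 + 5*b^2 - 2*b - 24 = (b - 2)*(b^2 + 7*b + 12) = (b - 2)*(b + 4)*(b + 3)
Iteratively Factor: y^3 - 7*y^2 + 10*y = (y - 2)*(y^2 - 5*y) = y*(y - 2)*(y - 5)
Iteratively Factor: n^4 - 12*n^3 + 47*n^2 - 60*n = (n - 3)*(n^3 - 9*n^2 + 20*n) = n*(n - 3)*(n^2 - 9*n + 20) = n*(n - 4)*(n - 3)*(n - 5)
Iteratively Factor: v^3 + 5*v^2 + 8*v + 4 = (v + 1)*(v^2 + 4*v + 4) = (v + 1)*(v + 2)*(v + 2)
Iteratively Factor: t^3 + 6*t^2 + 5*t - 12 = (t + 4)*(t^2 + 2*t - 3) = (t + 3)*(t + 4)*(t - 1)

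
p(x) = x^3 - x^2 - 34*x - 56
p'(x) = 3*x^2 - 2*x - 34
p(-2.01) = 0.18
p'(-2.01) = -17.86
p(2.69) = -135.23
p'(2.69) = -17.67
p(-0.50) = -39.38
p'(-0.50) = -32.25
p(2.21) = -125.23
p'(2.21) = -23.77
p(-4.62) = -18.88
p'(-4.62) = 39.27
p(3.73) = -144.84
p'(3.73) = 0.28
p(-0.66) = -34.28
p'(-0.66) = -31.37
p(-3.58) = 7.02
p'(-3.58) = 11.61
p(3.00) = -140.00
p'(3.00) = -13.00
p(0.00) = -56.00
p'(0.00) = -34.00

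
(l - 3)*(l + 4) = l^2 + l - 12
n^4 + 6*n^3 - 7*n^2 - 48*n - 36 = (n - 3)*(n + 1)*(n + 2)*(n + 6)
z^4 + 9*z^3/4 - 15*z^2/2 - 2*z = z*(z - 2)*(z + 1/4)*(z + 4)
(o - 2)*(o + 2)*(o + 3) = o^3 + 3*o^2 - 4*o - 12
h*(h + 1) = h^2 + h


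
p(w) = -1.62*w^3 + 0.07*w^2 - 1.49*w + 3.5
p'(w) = -4.86*w^2 + 0.14*w - 1.49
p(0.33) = 2.96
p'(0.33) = -1.97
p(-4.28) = 138.17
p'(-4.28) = -91.12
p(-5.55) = 290.87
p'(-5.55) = -151.97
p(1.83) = -8.92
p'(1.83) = -17.51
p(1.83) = -8.92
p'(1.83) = -17.51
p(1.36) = -2.47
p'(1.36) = -10.29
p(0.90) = 1.03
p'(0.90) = -5.30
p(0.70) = 1.94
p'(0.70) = -3.77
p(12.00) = -2803.66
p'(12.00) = -699.65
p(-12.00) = 2830.82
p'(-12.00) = -703.01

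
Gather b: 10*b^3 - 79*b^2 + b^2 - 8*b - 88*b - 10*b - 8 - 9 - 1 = 10*b^3 - 78*b^2 - 106*b - 18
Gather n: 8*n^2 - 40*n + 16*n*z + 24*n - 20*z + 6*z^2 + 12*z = 8*n^2 + n*(16*z - 16) + 6*z^2 - 8*z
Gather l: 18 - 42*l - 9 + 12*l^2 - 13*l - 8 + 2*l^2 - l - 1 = 14*l^2 - 56*l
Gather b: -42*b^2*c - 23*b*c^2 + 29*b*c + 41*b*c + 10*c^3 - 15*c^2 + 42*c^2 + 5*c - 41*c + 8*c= -42*b^2*c + b*(-23*c^2 + 70*c) + 10*c^3 + 27*c^2 - 28*c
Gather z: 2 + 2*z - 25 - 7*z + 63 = 40 - 5*z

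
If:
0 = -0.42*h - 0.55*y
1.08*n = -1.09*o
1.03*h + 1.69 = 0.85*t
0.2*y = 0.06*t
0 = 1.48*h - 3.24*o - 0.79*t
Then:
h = -0.53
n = 0.58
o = -0.57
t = 1.35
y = 0.40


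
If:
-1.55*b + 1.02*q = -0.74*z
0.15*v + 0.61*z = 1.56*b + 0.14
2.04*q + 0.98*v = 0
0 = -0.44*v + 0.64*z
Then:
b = 0.00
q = -0.12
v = 0.25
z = 0.17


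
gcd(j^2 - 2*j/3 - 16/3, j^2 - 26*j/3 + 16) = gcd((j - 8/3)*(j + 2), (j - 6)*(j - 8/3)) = j - 8/3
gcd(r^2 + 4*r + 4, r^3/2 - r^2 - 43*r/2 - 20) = 1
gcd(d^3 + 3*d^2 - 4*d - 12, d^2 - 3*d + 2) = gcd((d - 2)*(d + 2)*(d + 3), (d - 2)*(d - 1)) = d - 2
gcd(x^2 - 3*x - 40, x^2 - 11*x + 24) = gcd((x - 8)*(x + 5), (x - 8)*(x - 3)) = x - 8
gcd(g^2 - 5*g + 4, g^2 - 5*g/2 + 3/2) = g - 1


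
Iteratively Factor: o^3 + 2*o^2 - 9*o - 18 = (o + 3)*(o^2 - o - 6) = (o - 3)*(o + 3)*(o + 2)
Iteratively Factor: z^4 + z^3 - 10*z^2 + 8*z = (z - 1)*(z^3 + 2*z^2 - 8*z) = z*(z - 1)*(z^2 + 2*z - 8) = z*(z - 1)*(z + 4)*(z - 2)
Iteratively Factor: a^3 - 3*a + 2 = (a - 1)*(a^2 + a - 2) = (a - 1)^2*(a + 2)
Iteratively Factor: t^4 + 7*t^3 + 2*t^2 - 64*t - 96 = (t + 2)*(t^3 + 5*t^2 - 8*t - 48) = (t + 2)*(t + 4)*(t^2 + t - 12) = (t + 2)*(t + 4)^2*(t - 3)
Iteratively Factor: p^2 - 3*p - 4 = (p + 1)*(p - 4)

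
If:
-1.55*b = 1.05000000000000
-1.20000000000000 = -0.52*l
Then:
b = -0.68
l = 2.31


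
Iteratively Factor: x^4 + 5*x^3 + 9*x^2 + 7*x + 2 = (x + 1)*(x^3 + 4*x^2 + 5*x + 2) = (x + 1)*(x + 2)*(x^2 + 2*x + 1) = (x + 1)^2*(x + 2)*(x + 1)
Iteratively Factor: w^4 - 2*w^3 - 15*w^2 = (w)*(w^3 - 2*w^2 - 15*w) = w*(w + 3)*(w^2 - 5*w) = w^2*(w + 3)*(w - 5)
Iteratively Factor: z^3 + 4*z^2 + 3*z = (z + 1)*(z^2 + 3*z) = (z + 1)*(z + 3)*(z)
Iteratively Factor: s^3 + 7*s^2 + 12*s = (s + 4)*(s^2 + 3*s) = s*(s + 4)*(s + 3)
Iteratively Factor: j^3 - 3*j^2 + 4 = (j - 2)*(j^2 - j - 2) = (j - 2)^2*(j + 1)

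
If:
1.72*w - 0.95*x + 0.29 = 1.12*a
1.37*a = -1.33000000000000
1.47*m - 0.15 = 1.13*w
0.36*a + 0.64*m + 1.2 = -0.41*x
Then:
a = -0.97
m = -0.84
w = -1.22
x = -0.77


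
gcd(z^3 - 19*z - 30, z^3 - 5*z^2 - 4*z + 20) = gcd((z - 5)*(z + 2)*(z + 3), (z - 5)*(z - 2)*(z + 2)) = z^2 - 3*z - 10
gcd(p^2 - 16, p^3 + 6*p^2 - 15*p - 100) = p - 4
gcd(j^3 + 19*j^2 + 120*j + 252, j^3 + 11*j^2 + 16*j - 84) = j^2 + 13*j + 42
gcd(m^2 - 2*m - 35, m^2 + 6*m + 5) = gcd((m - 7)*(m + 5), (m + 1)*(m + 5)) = m + 5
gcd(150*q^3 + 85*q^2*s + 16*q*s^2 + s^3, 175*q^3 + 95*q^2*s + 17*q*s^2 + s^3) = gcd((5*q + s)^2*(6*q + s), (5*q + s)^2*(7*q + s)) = 25*q^2 + 10*q*s + s^2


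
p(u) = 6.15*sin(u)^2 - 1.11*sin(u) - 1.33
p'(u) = 12.3*sin(u)*cos(u) - 1.11*cos(u)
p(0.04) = -1.36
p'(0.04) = -0.62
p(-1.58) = 5.93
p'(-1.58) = 0.12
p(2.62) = -0.36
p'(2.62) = -4.35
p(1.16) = 2.82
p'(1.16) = 4.06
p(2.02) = 2.66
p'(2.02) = -4.33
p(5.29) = 3.92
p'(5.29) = -6.23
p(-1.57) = 5.93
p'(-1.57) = -0.01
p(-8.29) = 4.73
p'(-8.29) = 5.18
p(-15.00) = 1.99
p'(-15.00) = 6.92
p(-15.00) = 1.99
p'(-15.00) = 6.92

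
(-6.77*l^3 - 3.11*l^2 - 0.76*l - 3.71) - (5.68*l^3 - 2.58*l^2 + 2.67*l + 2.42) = -12.45*l^3 - 0.53*l^2 - 3.43*l - 6.13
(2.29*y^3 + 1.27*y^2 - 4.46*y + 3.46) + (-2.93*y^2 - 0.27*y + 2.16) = 2.29*y^3 - 1.66*y^2 - 4.73*y + 5.62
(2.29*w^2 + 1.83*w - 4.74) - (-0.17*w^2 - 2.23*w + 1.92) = 2.46*w^2 + 4.06*w - 6.66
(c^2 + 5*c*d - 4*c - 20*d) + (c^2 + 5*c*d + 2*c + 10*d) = 2*c^2 + 10*c*d - 2*c - 10*d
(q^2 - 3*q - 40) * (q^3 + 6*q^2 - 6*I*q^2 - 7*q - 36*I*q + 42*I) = q^5 + 3*q^4 - 6*I*q^4 - 65*q^3 - 18*I*q^3 - 219*q^2 + 390*I*q^2 + 280*q + 1314*I*q - 1680*I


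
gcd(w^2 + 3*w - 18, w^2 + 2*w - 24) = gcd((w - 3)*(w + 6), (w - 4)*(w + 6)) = w + 6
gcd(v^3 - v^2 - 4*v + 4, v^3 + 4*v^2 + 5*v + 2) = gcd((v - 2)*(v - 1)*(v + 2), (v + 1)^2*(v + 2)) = v + 2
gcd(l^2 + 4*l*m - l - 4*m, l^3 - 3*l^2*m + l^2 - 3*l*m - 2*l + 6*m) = l - 1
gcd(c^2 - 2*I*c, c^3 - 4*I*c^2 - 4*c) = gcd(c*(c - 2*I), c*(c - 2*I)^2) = c^2 - 2*I*c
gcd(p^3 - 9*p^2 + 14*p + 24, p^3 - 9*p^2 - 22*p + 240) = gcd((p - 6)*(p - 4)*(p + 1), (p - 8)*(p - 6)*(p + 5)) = p - 6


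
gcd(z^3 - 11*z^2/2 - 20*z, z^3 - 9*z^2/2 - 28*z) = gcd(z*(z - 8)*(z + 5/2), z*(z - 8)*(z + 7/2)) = z^2 - 8*z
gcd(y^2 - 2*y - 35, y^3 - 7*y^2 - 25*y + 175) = y^2 - 2*y - 35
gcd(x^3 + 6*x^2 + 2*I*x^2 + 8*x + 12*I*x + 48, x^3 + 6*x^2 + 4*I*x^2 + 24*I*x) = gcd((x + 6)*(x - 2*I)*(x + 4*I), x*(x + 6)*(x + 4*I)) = x^2 + x*(6 + 4*I) + 24*I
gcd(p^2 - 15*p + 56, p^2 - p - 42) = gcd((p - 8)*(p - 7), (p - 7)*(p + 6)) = p - 7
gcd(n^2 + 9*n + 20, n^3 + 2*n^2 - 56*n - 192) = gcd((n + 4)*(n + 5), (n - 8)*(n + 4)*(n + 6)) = n + 4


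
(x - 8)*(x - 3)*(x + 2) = x^3 - 9*x^2 + 2*x + 48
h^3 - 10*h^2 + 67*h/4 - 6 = (h - 8)*(h - 3/2)*(h - 1/2)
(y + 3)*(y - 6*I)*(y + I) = y^3 + 3*y^2 - 5*I*y^2 + 6*y - 15*I*y + 18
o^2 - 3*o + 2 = (o - 2)*(o - 1)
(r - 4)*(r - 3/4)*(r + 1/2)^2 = r^4 - 15*r^3/4 - 3*r^2/2 + 29*r/16 + 3/4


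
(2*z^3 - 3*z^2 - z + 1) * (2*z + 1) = 4*z^4 - 4*z^3 - 5*z^2 + z + 1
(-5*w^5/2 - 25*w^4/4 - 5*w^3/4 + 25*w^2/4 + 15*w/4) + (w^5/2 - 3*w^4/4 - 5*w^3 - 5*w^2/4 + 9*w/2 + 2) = -2*w^5 - 7*w^4 - 25*w^3/4 + 5*w^2 + 33*w/4 + 2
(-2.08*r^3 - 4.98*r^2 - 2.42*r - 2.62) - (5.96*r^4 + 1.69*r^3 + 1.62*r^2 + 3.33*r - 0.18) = -5.96*r^4 - 3.77*r^3 - 6.6*r^2 - 5.75*r - 2.44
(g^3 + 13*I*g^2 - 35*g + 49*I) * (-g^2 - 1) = -g^5 - 13*I*g^4 + 34*g^3 - 62*I*g^2 + 35*g - 49*I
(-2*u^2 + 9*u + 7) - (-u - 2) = -2*u^2 + 10*u + 9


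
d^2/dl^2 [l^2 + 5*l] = 2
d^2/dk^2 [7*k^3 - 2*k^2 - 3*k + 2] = 42*k - 4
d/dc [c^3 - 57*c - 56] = 3*c^2 - 57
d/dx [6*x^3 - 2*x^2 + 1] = 2*x*(9*x - 2)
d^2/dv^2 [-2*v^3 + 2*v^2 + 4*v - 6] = 4 - 12*v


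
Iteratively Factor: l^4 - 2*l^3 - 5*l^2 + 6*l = (l - 1)*(l^3 - l^2 - 6*l) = l*(l - 1)*(l^2 - l - 6) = l*(l - 3)*(l - 1)*(l + 2)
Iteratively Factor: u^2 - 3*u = (u)*(u - 3)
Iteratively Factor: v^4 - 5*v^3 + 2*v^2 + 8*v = (v - 2)*(v^3 - 3*v^2 - 4*v) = (v - 2)*(v + 1)*(v^2 - 4*v) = v*(v - 2)*(v + 1)*(v - 4)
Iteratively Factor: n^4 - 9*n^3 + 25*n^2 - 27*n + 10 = (n - 1)*(n^3 - 8*n^2 + 17*n - 10) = (n - 5)*(n - 1)*(n^2 - 3*n + 2) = (n - 5)*(n - 1)^2*(n - 2)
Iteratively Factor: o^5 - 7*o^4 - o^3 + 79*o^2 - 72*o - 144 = (o + 3)*(o^4 - 10*o^3 + 29*o^2 - 8*o - 48) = (o - 4)*(o + 3)*(o^3 - 6*o^2 + 5*o + 12) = (o - 4)*(o + 1)*(o + 3)*(o^2 - 7*o + 12) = (o - 4)*(o - 3)*(o + 1)*(o + 3)*(o - 4)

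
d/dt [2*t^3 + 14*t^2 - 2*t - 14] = 6*t^2 + 28*t - 2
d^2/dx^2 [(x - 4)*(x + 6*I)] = 2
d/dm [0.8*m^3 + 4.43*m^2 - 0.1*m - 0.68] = 2.4*m^2 + 8.86*m - 0.1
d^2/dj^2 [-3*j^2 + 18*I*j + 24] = -6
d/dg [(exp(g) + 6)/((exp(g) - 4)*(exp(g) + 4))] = (-exp(2*g) - 12*exp(g) - 16)*exp(g)/(exp(4*g) - 32*exp(2*g) + 256)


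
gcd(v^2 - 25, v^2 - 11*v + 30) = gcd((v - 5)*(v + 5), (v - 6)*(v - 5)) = v - 5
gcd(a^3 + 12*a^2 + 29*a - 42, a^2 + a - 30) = a + 6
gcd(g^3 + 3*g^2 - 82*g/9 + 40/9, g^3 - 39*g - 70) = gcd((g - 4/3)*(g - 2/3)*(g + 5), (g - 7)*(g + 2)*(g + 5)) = g + 5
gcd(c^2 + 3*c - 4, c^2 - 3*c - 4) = 1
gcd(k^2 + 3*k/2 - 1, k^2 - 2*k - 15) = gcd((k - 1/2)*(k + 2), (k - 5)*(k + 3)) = 1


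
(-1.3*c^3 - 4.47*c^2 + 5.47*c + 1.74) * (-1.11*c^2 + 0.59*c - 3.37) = 1.443*c^5 + 4.1947*c^4 - 4.328*c^3 + 16.3598*c^2 - 17.4073*c - 5.8638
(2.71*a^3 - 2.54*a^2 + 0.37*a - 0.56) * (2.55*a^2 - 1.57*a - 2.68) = 6.9105*a^5 - 10.7317*a^4 - 2.3315*a^3 + 4.7983*a^2 - 0.1124*a + 1.5008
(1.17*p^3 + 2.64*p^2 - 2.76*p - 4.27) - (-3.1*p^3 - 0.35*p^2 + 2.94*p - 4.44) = 4.27*p^3 + 2.99*p^2 - 5.7*p + 0.170000000000001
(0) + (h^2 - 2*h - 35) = h^2 - 2*h - 35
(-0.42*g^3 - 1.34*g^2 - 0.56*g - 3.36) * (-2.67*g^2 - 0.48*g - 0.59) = 1.1214*g^5 + 3.7794*g^4 + 2.3862*g^3 + 10.0306*g^2 + 1.9432*g + 1.9824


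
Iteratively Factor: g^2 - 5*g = (g - 5)*(g)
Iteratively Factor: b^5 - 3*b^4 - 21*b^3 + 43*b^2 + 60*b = (b - 5)*(b^4 + 2*b^3 - 11*b^2 - 12*b) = b*(b - 5)*(b^3 + 2*b^2 - 11*b - 12) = b*(b - 5)*(b + 4)*(b^2 - 2*b - 3) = b*(b - 5)*(b + 1)*(b + 4)*(b - 3)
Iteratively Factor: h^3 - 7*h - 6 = (h + 2)*(h^2 - 2*h - 3) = (h + 1)*(h + 2)*(h - 3)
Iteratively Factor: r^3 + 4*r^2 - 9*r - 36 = (r + 4)*(r^2 - 9) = (r + 3)*(r + 4)*(r - 3)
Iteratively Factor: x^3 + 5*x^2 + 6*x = (x)*(x^2 + 5*x + 6) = x*(x + 3)*(x + 2)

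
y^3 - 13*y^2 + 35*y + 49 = (y - 7)^2*(y + 1)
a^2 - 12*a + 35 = (a - 7)*(a - 5)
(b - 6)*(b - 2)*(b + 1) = b^3 - 7*b^2 + 4*b + 12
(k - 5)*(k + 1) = k^2 - 4*k - 5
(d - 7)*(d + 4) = d^2 - 3*d - 28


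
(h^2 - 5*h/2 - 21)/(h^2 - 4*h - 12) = (h + 7/2)/(h + 2)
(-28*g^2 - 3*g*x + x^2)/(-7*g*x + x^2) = (4*g + x)/x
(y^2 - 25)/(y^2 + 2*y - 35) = (y + 5)/(y + 7)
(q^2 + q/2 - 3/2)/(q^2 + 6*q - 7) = (q + 3/2)/(q + 7)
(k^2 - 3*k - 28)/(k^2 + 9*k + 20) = (k - 7)/(k + 5)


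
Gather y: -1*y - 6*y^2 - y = -6*y^2 - 2*y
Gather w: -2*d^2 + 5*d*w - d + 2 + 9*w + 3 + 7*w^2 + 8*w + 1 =-2*d^2 - d + 7*w^2 + w*(5*d + 17) + 6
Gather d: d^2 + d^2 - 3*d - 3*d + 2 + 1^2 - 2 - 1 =2*d^2 - 6*d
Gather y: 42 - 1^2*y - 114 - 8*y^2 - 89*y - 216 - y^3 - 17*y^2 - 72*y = -y^3 - 25*y^2 - 162*y - 288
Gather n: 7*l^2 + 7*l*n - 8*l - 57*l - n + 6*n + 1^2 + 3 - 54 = 7*l^2 - 65*l + n*(7*l + 5) - 50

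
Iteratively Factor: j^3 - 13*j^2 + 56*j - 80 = (j - 5)*(j^2 - 8*j + 16) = (j - 5)*(j - 4)*(j - 4)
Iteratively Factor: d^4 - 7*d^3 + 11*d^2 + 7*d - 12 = (d - 1)*(d^3 - 6*d^2 + 5*d + 12) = (d - 3)*(d - 1)*(d^2 - 3*d - 4) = (d - 4)*(d - 3)*(d - 1)*(d + 1)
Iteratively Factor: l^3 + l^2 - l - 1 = (l + 1)*(l^2 - 1) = (l + 1)^2*(l - 1)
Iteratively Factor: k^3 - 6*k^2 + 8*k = (k)*(k^2 - 6*k + 8) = k*(k - 4)*(k - 2)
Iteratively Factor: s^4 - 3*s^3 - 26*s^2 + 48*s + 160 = (s - 5)*(s^3 + 2*s^2 - 16*s - 32) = (s - 5)*(s - 4)*(s^2 + 6*s + 8) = (s - 5)*(s - 4)*(s + 4)*(s + 2)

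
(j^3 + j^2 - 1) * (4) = 4*j^3 + 4*j^2 - 4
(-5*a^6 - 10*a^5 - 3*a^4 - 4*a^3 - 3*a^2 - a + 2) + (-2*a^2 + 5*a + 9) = -5*a^6 - 10*a^5 - 3*a^4 - 4*a^3 - 5*a^2 + 4*a + 11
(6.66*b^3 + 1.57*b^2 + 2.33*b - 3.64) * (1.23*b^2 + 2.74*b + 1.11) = 8.1918*b^5 + 20.1795*b^4 + 14.5603*b^3 + 3.6497*b^2 - 7.3873*b - 4.0404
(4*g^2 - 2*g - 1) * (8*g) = 32*g^3 - 16*g^2 - 8*g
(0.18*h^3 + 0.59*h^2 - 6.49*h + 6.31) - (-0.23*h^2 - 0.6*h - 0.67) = 0.18*h^3 + 0.82*h^2 - 5.89*h + 6.98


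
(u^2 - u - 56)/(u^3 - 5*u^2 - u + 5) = (u^2 - u - 56)/(u^3 - 5*u^2 - u + 5)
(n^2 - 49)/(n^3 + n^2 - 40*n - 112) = (n + 7)/(n^2 + 8*n + 16)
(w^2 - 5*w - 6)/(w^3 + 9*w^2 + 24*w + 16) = (w - 6)/(w^2 + 8*w + 16)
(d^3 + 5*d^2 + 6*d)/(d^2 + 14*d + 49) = d*(d^2 + 5*d + 6)/(d^2 + 14*d + 49)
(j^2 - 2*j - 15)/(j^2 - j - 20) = (j + 3)/(j + 4)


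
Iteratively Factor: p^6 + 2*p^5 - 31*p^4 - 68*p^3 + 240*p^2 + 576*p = (p + 3)*(p^5 - p^4 - 28*p^3 + 16*p^2 + 192*p) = p*(p + 3)*(p^4 - p^3 - 28*p^2 + 16*p + 192) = p*(p + 3)^2*(p^3 - 4*p^2 - 16*p + 64) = p*(p + 3)^2*(p + 4)*(p^2 - 8*p + 16) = p*(p - 4)*(p + 3)^2*(p + 4)*(p - 4)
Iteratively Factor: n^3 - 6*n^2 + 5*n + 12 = (n - 3)*(n^2 - 3*n - 4) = (n - 3)*(n + 1)*(n - 4)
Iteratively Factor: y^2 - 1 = (y + 1)*(y - 1)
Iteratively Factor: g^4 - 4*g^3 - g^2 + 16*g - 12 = (g + 2)*(g^3 - 6*g^2 + 11*g - 6) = (g - 2)*(g + 2)*(g^2 - 4*g + 3) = (g - 2)*(g - 1)*(g + 2)*(g - 3)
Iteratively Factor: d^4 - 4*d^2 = (d)*(d^3 - 4*d) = d^2*(d^2 - 4) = d^2*(d - 2)*(d + 2)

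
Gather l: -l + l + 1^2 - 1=0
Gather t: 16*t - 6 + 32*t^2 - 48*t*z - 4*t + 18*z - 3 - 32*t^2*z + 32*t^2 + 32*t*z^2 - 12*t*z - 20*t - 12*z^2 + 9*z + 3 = t^2*(64 - 32*z) + t*(32*z^2 - 60*z - 8) - 12*z^2 + 27*z - 6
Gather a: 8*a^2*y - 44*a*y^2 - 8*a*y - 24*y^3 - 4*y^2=8*a^2*y + a*(-44*y^2 - 8*y) - 24*y^3 - 4*y^2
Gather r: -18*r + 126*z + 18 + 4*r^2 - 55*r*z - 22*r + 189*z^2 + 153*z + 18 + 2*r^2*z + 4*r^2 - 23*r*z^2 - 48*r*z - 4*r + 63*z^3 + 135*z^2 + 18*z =r^2*(2*z + 8) + r*(-23*z^2 - 103*z - 44) + 63*z^3 + 324*z^2 + 297*z + 36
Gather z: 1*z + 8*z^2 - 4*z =8*z^2 - 3*z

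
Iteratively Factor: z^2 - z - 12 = (z + 3)*(z - 4)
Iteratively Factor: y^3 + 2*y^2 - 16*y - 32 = (y - 4)*(y^2 + 6*y + 8) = (y - 4)*(y + 2)*(y + 4)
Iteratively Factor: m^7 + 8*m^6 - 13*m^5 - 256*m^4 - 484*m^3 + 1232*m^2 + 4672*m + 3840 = (m + 4)*(m^6 + 4*m^5 - 29*m^4 - 140*m^3 + 76*m^2 + 928*m + 960) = (m + 4)^2*(m^5 - 29*m^3 - 24*m^2 + 172*m + 240) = (m + 2)*(m + 4)^2*(m^4 - 2*m^3 - 25*m^2 + 26*m + 120) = (m - 5)*(m + 2)*(m + 4)^2*(m^3 + 3*m^2 - 10*m - 24) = (m - 5)*(m - 3)*(m + 2)*(m + 4)^2*(m^2 + 6*m + 8) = (m - 5)*(m - 3)*(m + 2)^2*(m + 4)^2*(m + 4)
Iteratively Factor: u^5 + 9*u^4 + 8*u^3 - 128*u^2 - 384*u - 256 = (u + 4)*(u^4 + 5*u^3 - 12*u^2 - 80*u - 64) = (u + 4)^2*(u^3 + u^2 - 16*u - 16) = (u - 4)*(u + 4)^2*(u^2 + 5*u + 4) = (u - 4)*(u + 1)*(u + 4)^2*(u + 4)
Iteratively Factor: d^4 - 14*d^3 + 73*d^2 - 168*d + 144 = (d - 3)*(d^3 - 11*d^2 + 40*d - 48) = (d - 3)^2*(d^2 - 8*d + 16) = (d - 4)*(d - 3)^2*(d - 4)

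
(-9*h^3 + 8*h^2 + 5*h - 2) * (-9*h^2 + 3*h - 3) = 81*h^5 - 99*h^4 + 6*h^3 + 9*h^2 - 21*h + 6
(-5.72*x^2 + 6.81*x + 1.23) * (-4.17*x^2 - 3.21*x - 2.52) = 23.8524*x^4 - 10.0365*x^3 - 12.5748*x^2 - 21.1095*x - 3.0996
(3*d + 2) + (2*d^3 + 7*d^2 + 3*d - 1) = 2*d^3 + 7*d^2 + 6*d + 1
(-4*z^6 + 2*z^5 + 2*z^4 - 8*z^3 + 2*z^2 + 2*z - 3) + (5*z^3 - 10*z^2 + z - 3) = -4*z^6 + 2*z^5 + 2*z^4 - 3*z^3 - 8*z^2 + 3*z - 6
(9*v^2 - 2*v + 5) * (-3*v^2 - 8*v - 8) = -27*v^4 - 66*v^3 - 71*v^2 - 24*v - 40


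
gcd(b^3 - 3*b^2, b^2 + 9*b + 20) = 1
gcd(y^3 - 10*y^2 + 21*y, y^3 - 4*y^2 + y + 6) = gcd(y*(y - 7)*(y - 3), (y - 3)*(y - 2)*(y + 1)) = y - 3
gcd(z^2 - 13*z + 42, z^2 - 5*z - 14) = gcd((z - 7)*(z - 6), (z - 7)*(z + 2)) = z - 7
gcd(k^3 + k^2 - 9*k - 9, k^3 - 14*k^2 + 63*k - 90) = k - 3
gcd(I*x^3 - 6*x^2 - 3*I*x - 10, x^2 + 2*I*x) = x + 2*I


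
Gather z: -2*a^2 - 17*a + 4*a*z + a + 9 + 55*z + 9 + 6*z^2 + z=-2*a^2 - 16*a + 6*z^2 + z*(4*a + 56) + 18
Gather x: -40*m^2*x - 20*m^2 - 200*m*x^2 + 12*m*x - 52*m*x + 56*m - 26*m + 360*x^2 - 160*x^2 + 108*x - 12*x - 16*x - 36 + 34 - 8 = -20*m^2 + 30*m + x^2*(200 - 200*m) + x*(-40*m^2 - 40*m + 80) - 10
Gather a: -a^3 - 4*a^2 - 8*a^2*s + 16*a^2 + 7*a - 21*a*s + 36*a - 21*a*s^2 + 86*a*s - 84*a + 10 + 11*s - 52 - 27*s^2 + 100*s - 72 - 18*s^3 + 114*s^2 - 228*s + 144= -a^3 + a^2*(12 - 8*s) + a*(-21*s^2 + 65*s - 41) - 18*s^3 + 87*s^2 - 117*s + 30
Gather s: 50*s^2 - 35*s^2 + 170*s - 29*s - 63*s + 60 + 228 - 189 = 15*s^2 + 78*s + 99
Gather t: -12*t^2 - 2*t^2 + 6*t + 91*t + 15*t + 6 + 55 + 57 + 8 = -14*t^2 + 112*t + 126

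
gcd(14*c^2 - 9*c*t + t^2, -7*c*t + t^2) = -7*c + t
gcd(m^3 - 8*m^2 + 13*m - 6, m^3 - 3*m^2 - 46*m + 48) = m - 1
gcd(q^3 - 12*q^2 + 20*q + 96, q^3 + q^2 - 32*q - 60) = q^2 - 4*q - 12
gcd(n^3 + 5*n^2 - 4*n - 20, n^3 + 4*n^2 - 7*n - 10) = n^2 + 3*n - 10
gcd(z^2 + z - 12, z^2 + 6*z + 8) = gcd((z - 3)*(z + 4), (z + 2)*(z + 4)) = z + 4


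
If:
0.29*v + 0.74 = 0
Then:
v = -2.55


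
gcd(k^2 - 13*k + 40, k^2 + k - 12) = 1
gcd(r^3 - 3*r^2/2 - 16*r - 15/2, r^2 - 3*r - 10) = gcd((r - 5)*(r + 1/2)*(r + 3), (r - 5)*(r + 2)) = r - 5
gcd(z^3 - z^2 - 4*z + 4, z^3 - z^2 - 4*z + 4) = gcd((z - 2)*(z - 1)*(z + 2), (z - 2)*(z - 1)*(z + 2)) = z^3 - z^2 - 4*z + 4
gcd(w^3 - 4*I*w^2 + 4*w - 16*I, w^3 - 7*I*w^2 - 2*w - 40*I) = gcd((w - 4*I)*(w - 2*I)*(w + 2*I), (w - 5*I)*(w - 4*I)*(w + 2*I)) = w^2 - 2*I*w + 8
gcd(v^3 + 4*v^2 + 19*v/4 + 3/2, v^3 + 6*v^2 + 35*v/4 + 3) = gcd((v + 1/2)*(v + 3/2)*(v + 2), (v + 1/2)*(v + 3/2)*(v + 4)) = v^2 + 2*v + 3/4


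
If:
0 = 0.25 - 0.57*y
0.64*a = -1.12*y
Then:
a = -0.77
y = 0.44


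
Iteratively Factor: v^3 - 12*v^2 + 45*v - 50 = (v - 5)*(v^2 - 7*v + 10) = (v - 5)*(v - 2)*(v - 5)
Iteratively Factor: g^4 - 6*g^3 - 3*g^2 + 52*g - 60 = (g - 2)*(g^3 - 4*g^2 - 11*g + 30) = (g - 5)*(g - 2)*(g^2 + g - 6) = (g - 5)*(g - 2)^2*(g + 3)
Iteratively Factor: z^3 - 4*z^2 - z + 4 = (z - 1)*(z^2 - 3*z - 4) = (z - 4)*(z - 1)*(z + 1)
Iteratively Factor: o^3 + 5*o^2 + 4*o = (o + 4)*(o^2 + o) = (o + 1)*(o + 4)*(o)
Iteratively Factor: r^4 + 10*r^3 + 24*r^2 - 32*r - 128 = (r - 2)*(r^3 + 12*r^2 + 48*r + 64) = (r - 2)*(r + 4)*(r^2 + 8*r + 16) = (r - 2)*(r + 4)^2*(r + 4)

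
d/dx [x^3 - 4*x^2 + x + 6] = 3*x^2 - 8*x + 1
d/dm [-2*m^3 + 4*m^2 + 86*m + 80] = -6*m^2 + 8*m + 86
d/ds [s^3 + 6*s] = 3*s^2 + 6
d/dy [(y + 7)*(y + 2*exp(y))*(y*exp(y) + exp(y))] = (y^3 + 4*y^2*exp(y) + 11*y^2 + 36*y*exp(y) + 23*y + 44*exp(y) + 7)*exp(y)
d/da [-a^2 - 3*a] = -2*a - 3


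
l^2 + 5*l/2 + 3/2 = (l + 1)*(l + 3/2)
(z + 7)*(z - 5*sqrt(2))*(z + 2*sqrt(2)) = z^3 - 3*sqrt(2)*z^2 + 7*z^2 - 21*sqrt(2)*z - 20*z - 140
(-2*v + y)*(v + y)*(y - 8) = -2*v^2*y + 16*v^2 - v*y^2 + 8*v*y + y^3 - 8*y^2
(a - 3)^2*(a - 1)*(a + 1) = a^4 - 6*a^3 + 8*a^2 + 6*a - 9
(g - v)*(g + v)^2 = g^3 + g^2*v - g*v^2 - v^3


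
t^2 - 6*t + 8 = (t - 4)*(t - 2)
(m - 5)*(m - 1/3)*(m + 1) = m^3 - 13*m^2/3 - 11*m/3 + 5/3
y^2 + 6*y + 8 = (y + 2)*(y + 4)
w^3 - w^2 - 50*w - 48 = (w - 8)*(w + 1)*(w + 6)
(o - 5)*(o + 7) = o^2 + 2*o - 35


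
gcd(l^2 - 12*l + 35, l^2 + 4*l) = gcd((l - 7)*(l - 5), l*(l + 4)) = 1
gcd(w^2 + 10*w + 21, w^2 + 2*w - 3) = w + 3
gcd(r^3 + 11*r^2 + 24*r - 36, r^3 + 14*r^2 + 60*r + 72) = r^2 + 12*r + 36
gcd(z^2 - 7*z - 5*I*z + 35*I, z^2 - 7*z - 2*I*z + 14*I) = z - 7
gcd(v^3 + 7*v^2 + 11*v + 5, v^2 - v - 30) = v + 5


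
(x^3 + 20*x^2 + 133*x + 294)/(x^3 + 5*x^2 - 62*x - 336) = (x + 7)/(x - 8)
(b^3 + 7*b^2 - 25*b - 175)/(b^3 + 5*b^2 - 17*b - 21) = (b^2 - 25)/(b^2 - 2*b - 3)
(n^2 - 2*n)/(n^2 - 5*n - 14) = n*(2 - n)/(-n^2 + 5*n + 14)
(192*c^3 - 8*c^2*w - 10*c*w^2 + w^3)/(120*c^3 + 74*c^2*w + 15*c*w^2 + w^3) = (48*c^2 - 14*c*w + w^2)/(30*c^2 + 11*c*w + w^2)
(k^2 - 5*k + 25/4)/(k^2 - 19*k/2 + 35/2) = (k - 5/2)/(k - 7)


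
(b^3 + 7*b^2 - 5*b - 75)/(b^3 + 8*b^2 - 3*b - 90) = (b + 5)/(b + 6)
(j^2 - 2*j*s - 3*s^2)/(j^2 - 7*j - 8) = (-j^2 + 2*j*s + 3*s^2)/(-j^2 + 7*j + 8)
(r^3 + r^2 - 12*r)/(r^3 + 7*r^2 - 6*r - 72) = r/(r + 6)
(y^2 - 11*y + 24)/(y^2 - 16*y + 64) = (y - 3)/(y - 8)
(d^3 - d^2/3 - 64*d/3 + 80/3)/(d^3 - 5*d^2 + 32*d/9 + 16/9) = 3*(d + 5)/(3*d + 1)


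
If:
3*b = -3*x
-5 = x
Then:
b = 5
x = -5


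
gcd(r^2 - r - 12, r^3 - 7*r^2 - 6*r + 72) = r^2 - r - 12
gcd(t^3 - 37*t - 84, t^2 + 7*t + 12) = t^2 + 7*t + 12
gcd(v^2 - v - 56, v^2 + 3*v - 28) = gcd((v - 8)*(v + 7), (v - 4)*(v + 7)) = v + 7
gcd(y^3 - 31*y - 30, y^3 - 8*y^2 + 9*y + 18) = y^2 - 5*y - 6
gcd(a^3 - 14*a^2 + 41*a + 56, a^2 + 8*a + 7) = a + 1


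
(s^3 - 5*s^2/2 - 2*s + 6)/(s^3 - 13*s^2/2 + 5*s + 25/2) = (2*s^3 - 5*s^2 - 4*s + 12)/(2*s^3 - 13*s^2 + 10*s + 25)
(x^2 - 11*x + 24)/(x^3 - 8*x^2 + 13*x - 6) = (x^2 - 11*x + 24)/(x^3 - 8*x^2 + 13*x - 6)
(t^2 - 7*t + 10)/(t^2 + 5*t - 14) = (t - 5)/(t + 7)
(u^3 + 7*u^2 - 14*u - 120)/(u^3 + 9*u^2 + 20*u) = (u^2 + 2*u - 24)/(u*(u + 4))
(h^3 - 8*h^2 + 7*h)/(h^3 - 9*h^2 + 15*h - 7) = h/(h - 1)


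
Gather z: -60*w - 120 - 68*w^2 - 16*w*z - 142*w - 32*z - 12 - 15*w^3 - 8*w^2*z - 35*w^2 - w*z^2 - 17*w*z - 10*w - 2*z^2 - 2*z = -15*w^3 - 103*w^2 - 212*w + z^2*(-w - 2) + z*(-8*w^2 - 33*w - 34) - 132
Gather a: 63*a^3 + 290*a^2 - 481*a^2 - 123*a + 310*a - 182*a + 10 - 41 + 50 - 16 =63*a^3 - 191*a^2 + 5*a + 3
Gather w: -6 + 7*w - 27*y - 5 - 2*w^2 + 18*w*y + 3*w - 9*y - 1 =-2*w^2 + w*(18*y + 10) - 36*y - 12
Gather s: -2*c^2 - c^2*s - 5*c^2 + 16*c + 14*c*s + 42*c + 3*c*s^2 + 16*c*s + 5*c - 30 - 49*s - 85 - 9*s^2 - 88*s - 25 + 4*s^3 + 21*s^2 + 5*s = -7*c^2 + 63*c + 4*s^3 + s^2*(3*c + 12) + s*(-c^2 + 30*c - 132) - 140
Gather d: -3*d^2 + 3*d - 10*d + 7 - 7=-3*d^2 - 7*d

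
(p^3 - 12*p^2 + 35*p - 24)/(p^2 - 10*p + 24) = (p^3 - 12*p^2 + 35*p - 24)/(p^2 - 10*p + 24)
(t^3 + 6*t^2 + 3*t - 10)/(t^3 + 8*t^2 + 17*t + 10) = (t - 1)/(t + 1)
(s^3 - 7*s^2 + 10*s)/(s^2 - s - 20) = s*(s - 2)/(s + 4)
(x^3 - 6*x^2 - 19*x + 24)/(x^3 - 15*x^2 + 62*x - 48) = (x + 3)/(x - 6)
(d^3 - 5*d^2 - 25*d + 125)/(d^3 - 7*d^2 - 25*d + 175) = (d - 5)/(d - 7)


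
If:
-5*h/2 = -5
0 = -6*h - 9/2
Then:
No Solution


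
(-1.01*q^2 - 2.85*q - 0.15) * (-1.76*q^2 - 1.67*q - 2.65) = 1.7776*q^4 + 6.7027*q^3 + 7.7*q^2 + 7.803*q + 0.3975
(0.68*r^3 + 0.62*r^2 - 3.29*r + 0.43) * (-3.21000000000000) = -2.1828*r^3 - 1.9902*r^2 + 10.5609*r - 1.3803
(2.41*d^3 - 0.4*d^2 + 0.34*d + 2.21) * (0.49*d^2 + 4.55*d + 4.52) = 1.1809*d^5 + 10.7695*d^4 + 9.2398*d^3 + 0.8219*d^2 + 11.5923*d + 9.9892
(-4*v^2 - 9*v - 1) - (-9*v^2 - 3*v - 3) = 5*v^2 - 6*v + 2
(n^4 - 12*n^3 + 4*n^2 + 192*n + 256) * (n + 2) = n^5 - 10*n^4 - 20*n^3 + 200*n^2 + 640*n + 512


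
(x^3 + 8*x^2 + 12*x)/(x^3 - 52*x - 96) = x/(x - 8)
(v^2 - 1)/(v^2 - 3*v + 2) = (v + 1)/(v - 2)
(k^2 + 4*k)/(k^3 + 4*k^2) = 1/k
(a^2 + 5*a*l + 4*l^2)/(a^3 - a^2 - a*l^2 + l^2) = (a + 4*l)/(a^2 - a*l - a + l)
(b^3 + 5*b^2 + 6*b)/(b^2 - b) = (b^2 + 5*b + 6)/(b - 1)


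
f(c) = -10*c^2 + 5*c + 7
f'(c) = 5 - 20*c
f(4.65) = -185.98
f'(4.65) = -88.00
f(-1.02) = -8.50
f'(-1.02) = 25.40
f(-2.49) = -67.45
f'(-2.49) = 54.80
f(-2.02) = -43.90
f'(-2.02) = 45.40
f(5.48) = -265.90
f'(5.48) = -104.60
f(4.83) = -202.14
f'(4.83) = -91.60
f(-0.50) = 2.00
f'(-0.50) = 15.00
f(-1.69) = -30.01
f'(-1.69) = 38.80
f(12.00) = -1373.00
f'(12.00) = -235.00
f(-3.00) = -98.00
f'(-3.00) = 65.00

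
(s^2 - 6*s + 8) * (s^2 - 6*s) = s^4 - 12*s^3 + 44*s^2 - 48*s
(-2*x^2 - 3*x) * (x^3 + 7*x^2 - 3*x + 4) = -2*x^5 - 17*x^4 - 15*x^3 + x^2 - 12*x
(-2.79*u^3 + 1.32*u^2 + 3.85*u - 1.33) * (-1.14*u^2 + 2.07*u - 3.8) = 3.1806*u^5 - 7.2801*u^4 + 8.9454*u^3 + 4.4697*u^2 - 17.3831*u + 5.054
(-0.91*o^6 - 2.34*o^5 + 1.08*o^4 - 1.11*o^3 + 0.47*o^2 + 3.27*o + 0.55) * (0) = 0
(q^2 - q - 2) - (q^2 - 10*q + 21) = 9*q - 23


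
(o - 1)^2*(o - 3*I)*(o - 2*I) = o^4 - 2*o^3 - 5*I*o^3 - 5*o^2 + 10*I*o^2 + 12*o - 5*I*o - 6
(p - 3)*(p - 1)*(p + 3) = p^3 - p^2 - 9*p + 9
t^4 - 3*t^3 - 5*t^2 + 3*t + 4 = (t - 4)*(t - 1)*(t + 1)^2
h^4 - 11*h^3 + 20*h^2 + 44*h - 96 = (h - 8)*(h - 3)*(h - 2)*(h + 2)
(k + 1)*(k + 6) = k^2 + 7*k + 6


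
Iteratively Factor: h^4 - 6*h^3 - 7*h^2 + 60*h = (h)*(h^3 - 6*h^2 - 7*h + 60) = h*(h + 3)*(h^2 - 9*h + 20) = h*(h - 4)*(h + 3)*(h - 5)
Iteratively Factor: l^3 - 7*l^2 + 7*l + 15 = (l - 5)*(l^2 - 2*l - 3) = (l - 5)*(l + 1)*(l - 3)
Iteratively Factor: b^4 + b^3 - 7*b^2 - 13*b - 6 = (b + 1)*(b^3 - 7*b - 6) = (b + 1)*(b + 2)*(b^2 - 2*b - 3) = (b - 3)*(b + 1)*(b + 2)*(b + 1)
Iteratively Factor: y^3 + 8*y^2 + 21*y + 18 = (y + 2)*(y^2 + 6*y + 9) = (y + 2)*(y + 3)*(y + 3)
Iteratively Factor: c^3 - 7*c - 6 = (c + 1)*(c^2 - c - 6) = (c - 3)*(c + 1)*(c + 2)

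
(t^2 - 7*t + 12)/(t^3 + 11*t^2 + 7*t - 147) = (t - 4)/(t^2 + 14*t + 49)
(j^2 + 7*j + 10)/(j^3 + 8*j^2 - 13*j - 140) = (j + 2)/(j^2 + 3*j - 28)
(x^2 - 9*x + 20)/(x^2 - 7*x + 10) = (x - 4)/(x - 2)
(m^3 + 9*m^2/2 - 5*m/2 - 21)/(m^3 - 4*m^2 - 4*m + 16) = (2*m^2 + 13*m + 21)/(2*(m^2 - 2*m - 8))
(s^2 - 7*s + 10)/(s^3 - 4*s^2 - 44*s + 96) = (s - 5)/(s^2 - 2*s - 48)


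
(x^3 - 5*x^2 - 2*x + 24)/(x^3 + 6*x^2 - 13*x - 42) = (x - 4)/(x + 7)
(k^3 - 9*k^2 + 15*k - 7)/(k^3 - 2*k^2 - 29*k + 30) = (k^2 - 8*k + 7)/(k^2 - k - 30)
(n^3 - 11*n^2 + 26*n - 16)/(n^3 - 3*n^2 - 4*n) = (-n^3 + 11*n^2 - 26*n + 16)/(n*(-n^2 + 3*n + 4))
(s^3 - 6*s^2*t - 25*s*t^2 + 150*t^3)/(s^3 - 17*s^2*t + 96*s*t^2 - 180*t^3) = (s + 5*t)/(s - 6*t)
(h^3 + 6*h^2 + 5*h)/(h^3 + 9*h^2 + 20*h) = (h + 1)/(h + 4)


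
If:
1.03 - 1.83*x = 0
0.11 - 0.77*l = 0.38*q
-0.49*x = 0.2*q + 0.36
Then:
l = 1.71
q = -3.18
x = 0.56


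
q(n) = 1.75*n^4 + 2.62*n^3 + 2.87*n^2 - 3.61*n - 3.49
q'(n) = 7.0*n^3 + 7.86*n^2 + 5.74*n - 3.61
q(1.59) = 19.74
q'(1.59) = 53.53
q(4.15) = 737.29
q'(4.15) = 655.89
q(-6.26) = 2176.27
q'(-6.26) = -1448.73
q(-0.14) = -2.93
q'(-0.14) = -4.28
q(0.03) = -3.60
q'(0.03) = -3.43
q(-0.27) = -2.35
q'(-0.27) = -4.72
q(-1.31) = 5.43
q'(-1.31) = -13.38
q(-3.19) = 133.40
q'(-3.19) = -169.17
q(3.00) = 224.00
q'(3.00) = 273.35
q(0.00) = -3.49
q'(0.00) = -3.61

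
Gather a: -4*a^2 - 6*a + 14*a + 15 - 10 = -4*a^2 + 8*a + 5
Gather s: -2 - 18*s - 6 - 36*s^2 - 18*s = -36*s^2 - 36*s - 8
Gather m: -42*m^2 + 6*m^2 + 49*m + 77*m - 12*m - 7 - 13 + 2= -36*m^2 + 114*m - 18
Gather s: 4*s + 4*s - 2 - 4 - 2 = 8*s - 8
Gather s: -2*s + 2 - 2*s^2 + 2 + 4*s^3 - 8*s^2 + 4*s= 4*s^3 - 10*s^2 + 2*s + 4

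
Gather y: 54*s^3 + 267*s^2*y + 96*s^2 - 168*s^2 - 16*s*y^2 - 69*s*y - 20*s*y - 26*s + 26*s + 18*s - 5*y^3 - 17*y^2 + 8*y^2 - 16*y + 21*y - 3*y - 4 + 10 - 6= 54*s^3 - 72*s^2 + 18*s - 5*y^3 + y^2*(-16*s - 9) + y*(267*s^2 - 89*s + 2)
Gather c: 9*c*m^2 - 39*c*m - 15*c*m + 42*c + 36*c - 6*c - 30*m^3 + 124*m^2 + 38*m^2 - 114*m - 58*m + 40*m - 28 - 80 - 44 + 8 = c*(9*m^2 - 54*m + 72) - 30*m^3 + 162*m^2 - 132*m - 144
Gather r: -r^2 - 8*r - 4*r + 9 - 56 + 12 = -r^2 - 12*r - 35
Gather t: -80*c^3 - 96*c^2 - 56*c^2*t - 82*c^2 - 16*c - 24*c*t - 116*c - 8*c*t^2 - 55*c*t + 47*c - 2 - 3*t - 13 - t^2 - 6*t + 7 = -80*c^3 - 178*c^2 - 85*c + t^2*(-8*c - 1) + t*(-56*c^2 - 79*c - 9) - 8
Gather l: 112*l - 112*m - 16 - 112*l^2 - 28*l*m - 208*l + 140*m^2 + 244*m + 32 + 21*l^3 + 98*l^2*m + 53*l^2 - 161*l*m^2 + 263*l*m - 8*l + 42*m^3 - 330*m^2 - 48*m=21*l^3 + l^2*(98*m - 59) + l*(-161*m^2 + 235*m - 104) + 42*m^3 - 190*m^2 + 84*m + 16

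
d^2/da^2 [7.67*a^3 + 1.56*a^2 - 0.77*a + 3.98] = 46.02*a + 3.12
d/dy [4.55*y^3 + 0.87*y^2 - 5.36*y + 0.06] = 13.65*y^2 + 1.74*y - 5.36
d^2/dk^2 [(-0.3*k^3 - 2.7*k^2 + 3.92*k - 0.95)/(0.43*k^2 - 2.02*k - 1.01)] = (4.44089209850063e-16*k^4 - 5.949644*k^3 - 11.76195*k^2 + 13.329576*k - 30.081638)/(0.079507*k^6 - 1.120494*k^5 + 4.703469*k^4 - 2.978692*k^3 - 11.047683*k^2 - 6.181806*k - 1.030301)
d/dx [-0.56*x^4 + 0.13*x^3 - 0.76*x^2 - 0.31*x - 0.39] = -2.24*x^3 + 0.39*x^2 - 1.52*x - 0.31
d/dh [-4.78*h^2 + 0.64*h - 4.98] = 0.64 - 9.56*h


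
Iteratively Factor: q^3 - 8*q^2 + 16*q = (q)*(q^2 - 8*q + 16) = q*(q - 4)*(q - 4)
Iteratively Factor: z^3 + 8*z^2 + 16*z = (z)*(z^2 + 8*z + 16) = z*(z + 4)*(z + 4)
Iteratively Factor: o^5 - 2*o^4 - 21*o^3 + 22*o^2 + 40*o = (o)*(o^4 - 2*o^3 - 21*o^2 + 22*o + 40) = o*(o - 2)*(o^3 - 21*o - 20) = o*(o - 5)*(o - 2)*(o^2 + 5*o + 4) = o*(o - 5)*(o - 2)*(o + 1)*(o + 4)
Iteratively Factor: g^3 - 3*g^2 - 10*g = (g - 5)*(g^2 + 2*g) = g*(g - 5)*(g + 2)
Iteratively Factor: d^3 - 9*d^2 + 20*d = (d - 4)*(d^2 - 5*d) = d*(d - 4)*(d - 5)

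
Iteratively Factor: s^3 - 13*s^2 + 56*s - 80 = (s - 4)*(s^2 - 9*s + 20) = (s - 5)*(s - 4)*(s - 4)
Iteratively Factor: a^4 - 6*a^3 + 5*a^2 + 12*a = (a - 4)*(a^3 - 2*a^2 - 3*a) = (a - 4)*(a + 1)*(a^2 - 3*a) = a*(a - 4)*(a + 1)*(a - 3)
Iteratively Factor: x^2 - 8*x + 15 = (x - 3)*(x - 5)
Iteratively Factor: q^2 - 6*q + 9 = (q - 3)*(q - 3)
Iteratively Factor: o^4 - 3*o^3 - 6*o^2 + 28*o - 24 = (o - 2)*(o^3 - o^2 - 8*o + 12) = (o - 2)*(o + 3)*(o^2 - 4*o + 4) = (o - 2)^2*(o + 3)*(o - 2)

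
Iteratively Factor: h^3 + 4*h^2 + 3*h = (h + 1)*(h^2 + 3*h) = (h + 1)*(h + 3)*(h)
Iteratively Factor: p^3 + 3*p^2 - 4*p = (p)*(p^2 + 3*p - 4) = p*(p - 1)*(p + 4)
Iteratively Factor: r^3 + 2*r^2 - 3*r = (r - 1)*(r^2 + 3*r) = (r - 1)*(r + 3)*(r)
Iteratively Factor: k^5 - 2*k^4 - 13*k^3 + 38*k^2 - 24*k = (k)*(k^4 - 2*k^3 - 13*k^2 + 38*k - 24) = k*(k - 2)*(k^3 - 13*k + 12) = k*(k - 3)*(k - 2)*(k^2 + 3*k - 4) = k*(k - 3)*(k - 2)*(k + 4)*(k - 1)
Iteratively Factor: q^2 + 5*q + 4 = (q + 4)*(q + 1)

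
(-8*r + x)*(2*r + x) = -16*r^2 - 6*r*x + x^2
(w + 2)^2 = w^2 + 4*w + 4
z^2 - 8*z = z*(z - 8)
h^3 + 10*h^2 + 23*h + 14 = (h + 1)*(h + 2)*(h + 7)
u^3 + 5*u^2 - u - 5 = (u - 1)*(u + 1)*(u + 5)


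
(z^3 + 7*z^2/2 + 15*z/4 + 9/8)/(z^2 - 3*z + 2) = (8*z^3 + 28*z^2 + 30*z + 9)/(8*(z^2 - 3*z + 2))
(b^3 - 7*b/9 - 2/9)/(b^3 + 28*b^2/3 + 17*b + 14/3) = (3*b^2 - b - 2)/(3*(b^2 + 9*b + 14))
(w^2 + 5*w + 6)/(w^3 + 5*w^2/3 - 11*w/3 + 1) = 3*(w + 2)/(3*w^2 - 4*w + 1)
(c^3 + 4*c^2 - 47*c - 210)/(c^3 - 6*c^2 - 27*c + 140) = (c + 6)/(c - 4)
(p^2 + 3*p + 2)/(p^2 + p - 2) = (p + 1)/(p - 1)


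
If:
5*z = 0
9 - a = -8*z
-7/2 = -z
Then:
No Solution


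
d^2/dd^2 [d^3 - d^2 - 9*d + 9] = 6*d - 2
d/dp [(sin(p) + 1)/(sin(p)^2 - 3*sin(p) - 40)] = (-2*sin(p) + cos(p)^2 - 38)*cos(p)/((sin(p) - 8)^2*(sin(p) + 5)^2)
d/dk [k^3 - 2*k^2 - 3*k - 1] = 3*k^2 - 4*k - 3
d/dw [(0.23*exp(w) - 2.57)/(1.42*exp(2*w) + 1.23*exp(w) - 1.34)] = (-0.3266*exp(2*w) + 7.2988*exp(w) + 2.8529)*exp(w)/(2.0164*exp(4*w) + 3.4932*exp(3*w) - 2.2927*exp(2*w) - 3.2964*exp(w) + 1.7956)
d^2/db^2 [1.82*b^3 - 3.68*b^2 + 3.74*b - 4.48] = 10.92*b - 7.36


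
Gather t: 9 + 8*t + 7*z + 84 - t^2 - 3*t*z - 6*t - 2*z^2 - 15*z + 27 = -t^2 + t*(2 - 3*z) - 2*z^2 - 8*z + 120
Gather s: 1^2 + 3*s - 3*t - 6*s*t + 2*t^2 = s*(3 - 6*t) + 2*t^2 - 3*t + 1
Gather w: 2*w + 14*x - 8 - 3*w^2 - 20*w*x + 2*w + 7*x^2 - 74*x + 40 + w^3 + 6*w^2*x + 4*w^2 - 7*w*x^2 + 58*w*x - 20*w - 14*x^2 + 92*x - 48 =w^3 + w^2*(6*x + 1) + w*(-7*x^2 + 38*x - 16) - 7*x^2 + 32*x - 16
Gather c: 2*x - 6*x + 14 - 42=-4*x - 28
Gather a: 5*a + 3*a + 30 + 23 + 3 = 8*a + 56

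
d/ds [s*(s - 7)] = 2*s - 7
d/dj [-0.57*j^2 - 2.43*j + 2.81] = -1.14*j - 2.43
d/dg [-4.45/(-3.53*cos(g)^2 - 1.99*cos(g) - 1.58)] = (31.417*cos(g) + 8.8555)*sin(g)/(3.53*cos(g)^2 + 1.99*cos(g) + 1.58)^2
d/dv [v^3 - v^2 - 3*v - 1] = 3*v^2 - 2*v - 3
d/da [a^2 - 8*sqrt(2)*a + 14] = 2*a - 8*sqrt(2)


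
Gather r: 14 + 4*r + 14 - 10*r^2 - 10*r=-10*r^2 - 6*r + 28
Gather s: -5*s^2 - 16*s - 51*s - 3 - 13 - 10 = -5*s^2 - 67*s - 26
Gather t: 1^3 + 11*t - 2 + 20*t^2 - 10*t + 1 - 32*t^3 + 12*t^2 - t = -32*t^3 + 32*t^2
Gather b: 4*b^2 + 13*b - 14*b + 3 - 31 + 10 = 4*b^2 - b - 18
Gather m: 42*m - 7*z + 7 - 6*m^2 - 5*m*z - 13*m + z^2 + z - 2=-6*m^2 + m*(29 - 5*z) + z^2 - 6*z + 5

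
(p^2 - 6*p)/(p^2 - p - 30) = p/(p + 5)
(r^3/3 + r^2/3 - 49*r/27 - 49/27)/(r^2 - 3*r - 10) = (-9*r^3 - 9*r^2 + 49*r + 49)/(27*(-r^2 + 3*r + 10))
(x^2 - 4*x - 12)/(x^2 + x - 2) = (x - 6)/(x - 1)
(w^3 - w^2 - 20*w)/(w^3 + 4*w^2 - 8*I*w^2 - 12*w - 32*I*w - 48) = w*(w - 5)/(w^2 - 8*I*w - 12)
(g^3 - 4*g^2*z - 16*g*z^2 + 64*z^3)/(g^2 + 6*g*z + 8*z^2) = (g^2 - 8*g*z + 16*z^2)/(g + 2*z)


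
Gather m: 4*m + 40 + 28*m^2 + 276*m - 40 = 28*m^2 + 280*m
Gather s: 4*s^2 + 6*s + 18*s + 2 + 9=4*s^2 + 24*s + 11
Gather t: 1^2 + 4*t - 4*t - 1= 0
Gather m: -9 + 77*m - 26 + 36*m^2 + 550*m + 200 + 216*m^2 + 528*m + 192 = 252*m^2 + 1155*m + 357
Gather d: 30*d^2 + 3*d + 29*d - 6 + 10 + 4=30*d^2 + 32*d + 8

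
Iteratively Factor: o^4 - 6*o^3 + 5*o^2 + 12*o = (o)*(o^3 - 6*o^2 + 5*o + 12) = o*(o - 3)*(o^2 - 3*o - 4) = o*(o - 3)*(o + 1)*(o - 4)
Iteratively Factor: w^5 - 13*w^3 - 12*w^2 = (w + 1)*(w^4 - w^3 - 12*w^2) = w*(w + 1)*(w^3 - w^2 - 12*w) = w*(w - 4)*(w + 1)*(w^2 + 3*w) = w*(w - 4)*(w + 1)*(w + 3)*(w)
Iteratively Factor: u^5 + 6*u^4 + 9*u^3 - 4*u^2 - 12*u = (u + 2)*(u^4 + 4*u^3 + u^2 - 6*u) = u*(u + 2)*(u^3 + 4*u^2 + u - 6) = u*(u - 1)*(u + 2)*(u^2 + 5*u + 6) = u*(u - 1)*(u + 2)^2*(u + 3)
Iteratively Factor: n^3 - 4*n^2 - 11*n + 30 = (n - 2)*(n^2 - 2*n - 15) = (n - 2)*(n + 3)*(n - 5)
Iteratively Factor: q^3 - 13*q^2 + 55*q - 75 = (q - 5)*(q^2 - 8*q + 15) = (q - 5)*(q - 3)*(q - 5)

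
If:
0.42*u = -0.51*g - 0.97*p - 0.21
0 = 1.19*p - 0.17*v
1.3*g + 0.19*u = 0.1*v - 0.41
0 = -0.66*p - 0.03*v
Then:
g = -0.29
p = 0.00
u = -0.14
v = 0.00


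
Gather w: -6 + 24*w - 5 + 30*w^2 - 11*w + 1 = 30*w^2 + 13*w - 10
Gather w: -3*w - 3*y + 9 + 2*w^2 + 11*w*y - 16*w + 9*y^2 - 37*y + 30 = 2*w^2 + w*(11*y - 19) + 9*y^2 - 40*y + 39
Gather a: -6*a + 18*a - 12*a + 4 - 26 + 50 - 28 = 0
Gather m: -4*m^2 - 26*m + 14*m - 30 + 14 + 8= -4*m^2 - 12*m - 8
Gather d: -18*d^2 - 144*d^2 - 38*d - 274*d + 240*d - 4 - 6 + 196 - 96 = -162*d^2 - 72*d + 90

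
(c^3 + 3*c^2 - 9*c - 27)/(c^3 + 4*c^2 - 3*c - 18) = (c - 3)/(c - 2)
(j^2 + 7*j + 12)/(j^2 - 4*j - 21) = (j + 4)/(j - 7)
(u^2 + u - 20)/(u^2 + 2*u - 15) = (u - 4)/(u - 3)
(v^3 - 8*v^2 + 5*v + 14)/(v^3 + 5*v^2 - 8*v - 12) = (v - 7)/(v + 6)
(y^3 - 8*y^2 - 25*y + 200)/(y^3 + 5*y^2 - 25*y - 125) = (y - 8)/(y + 5)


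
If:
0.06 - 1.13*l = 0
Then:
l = 0.05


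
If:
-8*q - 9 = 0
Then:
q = -9/8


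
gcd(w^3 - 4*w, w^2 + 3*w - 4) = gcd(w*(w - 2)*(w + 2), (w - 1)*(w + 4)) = 1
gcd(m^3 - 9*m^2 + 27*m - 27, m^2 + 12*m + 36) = 1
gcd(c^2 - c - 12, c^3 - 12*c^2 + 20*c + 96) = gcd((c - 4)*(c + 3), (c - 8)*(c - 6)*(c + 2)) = 1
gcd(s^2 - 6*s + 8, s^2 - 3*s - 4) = s - 4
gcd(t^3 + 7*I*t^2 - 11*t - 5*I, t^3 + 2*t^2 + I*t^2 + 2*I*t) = t + I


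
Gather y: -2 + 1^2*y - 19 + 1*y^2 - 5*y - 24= y^2 - 4*y - 45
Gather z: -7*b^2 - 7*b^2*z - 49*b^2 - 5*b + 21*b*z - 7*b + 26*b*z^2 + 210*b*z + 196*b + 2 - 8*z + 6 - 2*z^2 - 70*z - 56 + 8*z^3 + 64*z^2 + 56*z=-56*b^2 + 184*b + 8*z^3 + z^2*(26*b + 62) + z*(-7*b^2 + 231*b - 22) - 48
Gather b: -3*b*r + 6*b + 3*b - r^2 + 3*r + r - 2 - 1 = b*(9 - 3*r) - r^2 + 4*r - 3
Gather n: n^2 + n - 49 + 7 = n^2 + n - 42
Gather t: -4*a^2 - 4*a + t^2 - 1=-4*a^2 - 4*a + t^2 - 1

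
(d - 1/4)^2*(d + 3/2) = d^3 + d^2 - 11*d/16 + 3/32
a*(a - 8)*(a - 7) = a^3 - 15*a^2 + 56*a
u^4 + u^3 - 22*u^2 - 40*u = u*(u - 5)*(u + 2)*(u + 4)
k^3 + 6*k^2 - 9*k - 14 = (k - 2)*(k + 1)*(k + 7)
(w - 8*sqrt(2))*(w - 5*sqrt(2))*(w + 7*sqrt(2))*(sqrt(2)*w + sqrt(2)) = sqrt(2)*w^4 - 12*w^3 + sqrt(2)*w^3 - 102*sqrt(2)*w^2 - 12*w^2 - 102*sqrt(2)*w + 1120*w + 1120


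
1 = 1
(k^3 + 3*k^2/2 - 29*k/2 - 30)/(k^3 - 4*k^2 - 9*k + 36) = (k + 5/2)/(k - 3)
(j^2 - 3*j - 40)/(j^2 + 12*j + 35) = (j - 8)/(j + 7)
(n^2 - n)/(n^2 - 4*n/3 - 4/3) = 3*n*(1 - n)/(-3*n^2 + 4*n + 4)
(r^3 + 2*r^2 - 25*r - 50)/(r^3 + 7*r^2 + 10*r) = (r - 5)/r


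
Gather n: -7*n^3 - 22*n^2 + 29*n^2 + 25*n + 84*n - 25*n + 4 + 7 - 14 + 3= -7*n^3 + 7*n^2 + 84*n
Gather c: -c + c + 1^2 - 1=0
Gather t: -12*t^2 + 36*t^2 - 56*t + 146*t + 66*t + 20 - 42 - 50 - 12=24*t^2 + 156*t - 84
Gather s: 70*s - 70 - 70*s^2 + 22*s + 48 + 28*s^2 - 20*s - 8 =-42*s^2 + 72*s - 30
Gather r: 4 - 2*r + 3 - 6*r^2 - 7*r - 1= -6*r^2 - 9*r + 6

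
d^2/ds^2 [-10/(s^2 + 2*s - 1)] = 20*(s^2 + 2*s - 4*(s + 1)^2 - 1)/(s^2 + 2*s - 1)^3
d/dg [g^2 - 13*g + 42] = 2*g - 13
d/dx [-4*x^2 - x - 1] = -8*x - 1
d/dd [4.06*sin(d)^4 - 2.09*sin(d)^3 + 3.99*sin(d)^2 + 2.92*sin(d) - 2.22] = (16.24*sin(d)^3 - 6.27*sin(d)^2 + 7.98*sin(d) + 2.92)*cos(d)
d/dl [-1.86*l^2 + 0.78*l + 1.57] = 0.78 - 3.72*l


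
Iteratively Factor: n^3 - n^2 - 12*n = (n)*(n^2 - n - 12) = n*(n + 3)*(n - 4)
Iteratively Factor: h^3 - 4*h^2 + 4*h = (h - 2)*(h^2 - 2*h) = h*(h - 2)*(h - 2)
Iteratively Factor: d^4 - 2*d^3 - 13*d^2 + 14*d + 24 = (d - 4)*(d^3 + 2*d^2 - 5*d - 6) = (d - 4)*(d + 1)*(d^2 + d - 6) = (d - 4)*(d + 1)*(d + 3)*(d - 2)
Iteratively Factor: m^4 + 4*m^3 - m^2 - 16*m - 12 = (m + 1)*(m^3 + 3*m^2 - 4*m - 12) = (m + 1)*(m + 3)*(m^2 - 4) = (m - 2)*(m + 1)*(m + 3)*(m + 2)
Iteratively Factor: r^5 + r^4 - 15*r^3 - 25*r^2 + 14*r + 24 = (r - 4)*(r^4 + 5*r^3 + 5*r^2 - 5*r - 6) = (r - 4)*(r - 1)*(r^3 + 6*r^2 + 11*r + 6) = (r - 4)*(r - 1)*(r + 2)*(r^2 + 4*r + 3) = (r - 4)*(r - 1)*(r + 2)*(r + 3)*(r + 1)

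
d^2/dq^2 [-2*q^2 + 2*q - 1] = -4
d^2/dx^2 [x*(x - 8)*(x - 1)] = 6*x - 18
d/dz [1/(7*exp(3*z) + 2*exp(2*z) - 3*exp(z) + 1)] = (-21*exp(2*z) - 4*exp(z) + 3)*exp(z)/(7*exp(3*z) + 2*exp(2*z) - 3*exp(z) + 1)^2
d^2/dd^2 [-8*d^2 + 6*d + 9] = -16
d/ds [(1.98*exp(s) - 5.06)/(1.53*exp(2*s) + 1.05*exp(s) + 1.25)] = (-3.0294*exp(2*s) + 15.4836*exp(s) + 7.788)*exp(s)/(2.3409*exp(4*s) + 3.213*exp(3*s) + 4.9275*exp(2*s) + 2.625*exp(s) + 1.5625)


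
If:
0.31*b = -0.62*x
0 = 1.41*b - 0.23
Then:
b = 0.16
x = -0.08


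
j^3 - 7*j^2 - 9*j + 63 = (j - 7)*(j - 3)*(j + 3)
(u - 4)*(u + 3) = u^2 - u - 12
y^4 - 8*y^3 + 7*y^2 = y^2*(y - 7)*(y - 1)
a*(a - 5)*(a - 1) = a^3 - 6*a^2 + 5*a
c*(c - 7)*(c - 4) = c^3 - 11*c^2 + 28*c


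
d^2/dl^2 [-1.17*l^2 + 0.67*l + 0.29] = -2.34000000000000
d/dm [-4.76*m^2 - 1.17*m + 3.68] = -9.52*m - 1.17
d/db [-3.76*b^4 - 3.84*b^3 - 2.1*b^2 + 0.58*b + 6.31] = -15.04*b^3 - 11.52*b^2 - 4.2*b + 0.58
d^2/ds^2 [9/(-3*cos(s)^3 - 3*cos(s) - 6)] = 3*(-9*(1 - cos(2*s))^3/8 + 17*(1 - cos(2*s))^2/4 - 7*cos(s)/2 + cos(2*s) - 9*cos(3*s)/2 - 9)/(cos(s)^3 + cos(s) + 2)^3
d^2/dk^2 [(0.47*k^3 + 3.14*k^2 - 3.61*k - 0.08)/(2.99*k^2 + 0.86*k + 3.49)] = (-7.105427357601e-15*k^5 - 89.809684*k^3 - 192.424584*k^2 + 259.137876*k + 99.712416)/(26.730899*k^6 + 23.065458*k^5 + 100.237059*k^4 + 54.481172*k^3 + 116.999109*k^2 + 31.424658*k + 42.508549)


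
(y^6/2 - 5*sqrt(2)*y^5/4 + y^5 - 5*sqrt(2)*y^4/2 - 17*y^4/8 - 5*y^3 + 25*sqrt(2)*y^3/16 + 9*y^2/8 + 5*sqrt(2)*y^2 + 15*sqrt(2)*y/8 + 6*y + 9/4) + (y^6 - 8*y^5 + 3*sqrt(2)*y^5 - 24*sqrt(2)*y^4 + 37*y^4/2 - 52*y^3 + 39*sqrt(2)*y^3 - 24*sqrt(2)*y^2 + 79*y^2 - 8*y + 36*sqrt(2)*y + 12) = 3*y^6/2 - 7*y^5 + 7*sqrt(2)*y^5/4 - 53*sqrt(2)*y^4/2 + 131*y^4/8 - 57*y^3 + 649*sqrt(2)*y^3/16 - 19*sqrt(2)*y^2 + 641*y^2/8 - 2*y + 303*sqrt(2)*y/8 + 57/4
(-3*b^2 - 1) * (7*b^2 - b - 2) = -21*b^4 + 3*b^3 - b^2 + b + 2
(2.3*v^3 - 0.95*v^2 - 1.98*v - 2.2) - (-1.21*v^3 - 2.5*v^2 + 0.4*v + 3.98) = 3.51*v^3 + 1.55*v^2 - 2.38*v - 6.18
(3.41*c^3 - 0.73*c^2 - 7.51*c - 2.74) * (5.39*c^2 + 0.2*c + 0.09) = 18.3799*c^5 - 3.2527*c^4 - 40.318*c^3 - 16.3363*c^2 - 1.2239*c - 0.2466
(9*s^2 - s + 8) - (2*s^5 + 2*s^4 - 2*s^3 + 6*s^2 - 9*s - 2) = -2*s^5 - 2*s^4 + 2*s^3 + 3*s^2 + 8*s + 10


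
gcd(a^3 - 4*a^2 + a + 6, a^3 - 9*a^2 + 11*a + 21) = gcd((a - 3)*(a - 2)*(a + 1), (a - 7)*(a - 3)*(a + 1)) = a^2 - 2*a - 3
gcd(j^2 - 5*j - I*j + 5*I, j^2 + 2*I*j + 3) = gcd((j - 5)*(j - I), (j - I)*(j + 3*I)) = j - I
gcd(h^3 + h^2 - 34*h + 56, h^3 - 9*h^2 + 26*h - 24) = h^2 - 6*h + 8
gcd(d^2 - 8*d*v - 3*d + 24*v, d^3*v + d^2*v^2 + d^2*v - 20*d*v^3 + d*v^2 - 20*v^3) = 1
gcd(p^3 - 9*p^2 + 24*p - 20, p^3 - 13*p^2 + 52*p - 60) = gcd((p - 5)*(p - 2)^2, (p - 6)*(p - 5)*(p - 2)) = p^2 - 7*p + 10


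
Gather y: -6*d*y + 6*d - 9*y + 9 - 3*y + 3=6*d + y*(-6*d - 12) + 12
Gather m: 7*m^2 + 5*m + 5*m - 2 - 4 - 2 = 7*m^2 + 10*m - 8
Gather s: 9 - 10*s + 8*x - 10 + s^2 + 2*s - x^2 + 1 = s^2 - 8*s - x^2 + 8*x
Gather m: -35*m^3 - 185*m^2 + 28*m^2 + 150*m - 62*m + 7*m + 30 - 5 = -35*m^3 - 157*m^2 + 95*m + 25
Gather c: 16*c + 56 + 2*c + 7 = 18*c + 63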